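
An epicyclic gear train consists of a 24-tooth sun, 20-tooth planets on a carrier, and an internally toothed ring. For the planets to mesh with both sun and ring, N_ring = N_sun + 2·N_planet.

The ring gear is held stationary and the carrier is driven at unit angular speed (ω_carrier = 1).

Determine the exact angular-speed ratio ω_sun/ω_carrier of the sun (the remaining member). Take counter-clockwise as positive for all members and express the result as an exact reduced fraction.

N_ring = 24 + 2·20 = 64
24(ω_s−ω_c) = −64(ω_r−ω_c),  ω_r=0, ω_c=1
ω_s = 1 − (64/24)(0−1) = 11/3
ω_s/ω_c = 11/3

11/3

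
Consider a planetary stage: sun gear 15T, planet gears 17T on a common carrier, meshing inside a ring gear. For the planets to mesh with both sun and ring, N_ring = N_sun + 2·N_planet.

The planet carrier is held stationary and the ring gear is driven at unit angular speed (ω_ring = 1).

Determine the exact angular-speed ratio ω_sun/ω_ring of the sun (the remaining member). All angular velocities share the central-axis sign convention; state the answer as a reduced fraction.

-49/15

N_ring = 15 + 2·17 = 49
15(ω_s−ω_c) = −49(ω_r−ω_c),  ω_c=0, ω_r=1
ω_s = 0 − (49/15)(1−0) = -49/15
ω_s/ω_r = -49/15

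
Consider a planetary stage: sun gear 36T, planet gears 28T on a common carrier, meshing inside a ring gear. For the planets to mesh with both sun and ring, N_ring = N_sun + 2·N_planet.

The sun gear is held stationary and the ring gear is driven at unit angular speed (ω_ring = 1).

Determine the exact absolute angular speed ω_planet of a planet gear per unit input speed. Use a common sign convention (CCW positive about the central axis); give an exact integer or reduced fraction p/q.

N_ring = 36 + 2·28 = 92
36(ω_s−ω_c) = −92(ω_r−ω_c),  ω_s=0, ω_r=1
36(0−ω_c) = −92(1−ω_c)  ⇒  128ω_c = 92  ⇒  ω_c = 23/32
sun–planet: 36·(0−23/32) = −28·(ω_p−ω_c)  ⇒  ω_p−ω_c = −(36/28)·(-23/32) = 207/224
ω_p = 23/32 + 207/224 = 23/14

23/14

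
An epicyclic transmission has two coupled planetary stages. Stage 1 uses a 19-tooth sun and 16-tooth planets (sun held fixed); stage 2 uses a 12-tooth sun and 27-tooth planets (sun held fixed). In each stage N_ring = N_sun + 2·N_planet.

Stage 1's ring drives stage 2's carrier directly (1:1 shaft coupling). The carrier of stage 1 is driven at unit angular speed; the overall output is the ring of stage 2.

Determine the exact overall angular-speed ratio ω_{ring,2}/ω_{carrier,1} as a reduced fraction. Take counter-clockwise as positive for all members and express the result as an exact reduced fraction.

910/561

Stage 1: N_ring = 19 + 2·16 = 51
Stage 1: 19(ω_s−ω_c) = −51(ω_r−ω_c),  ω_s=0, ω_c=1
Stage 1: ω_r = 1 − (19/51)(0−1) = 70/51
  ⇒ ω_r¹/ω_c¹ = 70/51
Stage 2: N_ring = 12 + 2·27 = 66
Stage 2: 12(ω_s−ω_c) = −66(ω_r−ω_c),  ω_s=0, ω_c=1
Stage 2: ω_r = 1 − (12/66)(0−1) = 13/11
  ⇒ ω_r²/ω_c² = 13/11
Coupling ω_c² = ω_r¹ ⇒ overall = 70/51 × 13/11 = 910/561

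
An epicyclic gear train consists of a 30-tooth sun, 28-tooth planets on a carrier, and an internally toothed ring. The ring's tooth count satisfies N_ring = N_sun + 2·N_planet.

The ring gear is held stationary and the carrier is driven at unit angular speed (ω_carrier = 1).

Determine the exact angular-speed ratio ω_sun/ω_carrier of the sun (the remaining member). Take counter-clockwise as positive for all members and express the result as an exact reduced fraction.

N_ring = 30 + 2·28 = 86
30(ω_s−ω_c) = −86(ω_r−ω_c),  ω_r=0, ω_c=1
ω_s = 1 − (86/30)(0−1) = 58/15
ω_s/ω_c = 58/15

58/15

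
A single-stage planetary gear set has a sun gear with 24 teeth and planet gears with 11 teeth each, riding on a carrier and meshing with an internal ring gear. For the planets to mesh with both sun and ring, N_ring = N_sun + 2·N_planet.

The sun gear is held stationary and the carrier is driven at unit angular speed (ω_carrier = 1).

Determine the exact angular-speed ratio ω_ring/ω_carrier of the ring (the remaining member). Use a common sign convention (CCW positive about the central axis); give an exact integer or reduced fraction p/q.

35/23

N_ring = 24 + 2·11 = 46
24(ω_s−ω_c) = −46(ω_r−ω_c),  ω_s=0, ω_c=1
ω_r = 1 − (24/46)(0−1) = 35/23
ω_r/ω_c = 35/23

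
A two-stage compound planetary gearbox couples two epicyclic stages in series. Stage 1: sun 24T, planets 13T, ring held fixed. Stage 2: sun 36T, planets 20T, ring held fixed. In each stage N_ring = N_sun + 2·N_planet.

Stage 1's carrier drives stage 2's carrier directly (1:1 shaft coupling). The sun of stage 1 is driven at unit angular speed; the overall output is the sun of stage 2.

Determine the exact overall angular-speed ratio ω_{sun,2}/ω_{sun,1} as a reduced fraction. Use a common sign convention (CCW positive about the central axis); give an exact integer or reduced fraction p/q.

Stage 1: N_ring = 24 + 2·13 = 50
Stage 1: 24(ω_s−ω_c) = −50(ω_r−ω_c),  ω_r=0, ω_s=1
Stage 1: 24(1−ω_c) = −50(0−ω_c)  ⇒  74ω_c = 24  ⇒  ω_c = 12/37
  ⇒ ω_c¹/ω_s¹ = 12/37
Stage 2: N_ring = 36 + 2·20 = 76
Stage 2: 36(ω_s−ω_c) = −76(ω_r−ω_c),  ω_r=0, ω_c=1
Stage 2: ω_s = 1 − (76/36)(0−1) = 28/9
  ⇒ ω_s²/ω_c² = 28/9
Coupling ω_c² = ω_c¹ ⇒ overall = 12/37 × 28/9 = 112/111

112/111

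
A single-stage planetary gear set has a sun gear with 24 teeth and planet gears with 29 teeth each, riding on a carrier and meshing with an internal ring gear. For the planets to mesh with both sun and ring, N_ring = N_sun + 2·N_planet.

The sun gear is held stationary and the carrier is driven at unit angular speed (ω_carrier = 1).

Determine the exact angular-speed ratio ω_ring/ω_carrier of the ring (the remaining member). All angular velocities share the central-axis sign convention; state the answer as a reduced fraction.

N_ring = 24 + 2·29 = 82
24(ω_s−ω_c) = −82(ω_r−ω_c),  ω_s=0, ω_c=1
ω_r = 1 − (24/82)(0−1) = 53/41
ω_r/ω_c = 53/41

53/41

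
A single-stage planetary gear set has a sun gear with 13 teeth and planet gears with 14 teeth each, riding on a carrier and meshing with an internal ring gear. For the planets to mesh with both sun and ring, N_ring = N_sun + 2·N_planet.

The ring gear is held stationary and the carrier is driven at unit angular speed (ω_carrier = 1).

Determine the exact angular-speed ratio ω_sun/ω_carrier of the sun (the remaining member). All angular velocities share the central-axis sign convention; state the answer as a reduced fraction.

54/13

N_ring = 13 + 2·14 = 41
13(ω_s−ω_c) = −41(ω_r−ω_c),  ω_r=0, ω_c=1
ω_s = 1 − (41/13)(0−1) = 54/13
ω_s/ω_c = 54/13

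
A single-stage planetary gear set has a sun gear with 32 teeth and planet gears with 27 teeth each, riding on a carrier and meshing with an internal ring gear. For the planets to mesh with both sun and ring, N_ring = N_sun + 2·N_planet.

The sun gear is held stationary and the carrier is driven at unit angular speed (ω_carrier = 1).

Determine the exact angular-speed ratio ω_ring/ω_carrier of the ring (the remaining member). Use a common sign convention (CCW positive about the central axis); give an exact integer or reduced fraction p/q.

59/43

N_ring = 32 + 2·27 = 86
32(ω_s−ω_c) = −86(ω_r−ω_c),  ω_s=0, ω_c=1
ω_r = 1 − (32/86)(0−1) = 59/43
ω_r/ω_c = 59/43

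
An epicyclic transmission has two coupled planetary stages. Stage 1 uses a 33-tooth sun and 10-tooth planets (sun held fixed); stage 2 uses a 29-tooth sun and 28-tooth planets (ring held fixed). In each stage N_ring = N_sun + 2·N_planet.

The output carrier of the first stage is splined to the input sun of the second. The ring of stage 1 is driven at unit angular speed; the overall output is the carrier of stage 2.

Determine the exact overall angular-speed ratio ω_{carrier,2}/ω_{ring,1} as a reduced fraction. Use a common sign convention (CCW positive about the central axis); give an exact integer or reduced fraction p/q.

1537/9804

Stage 1: N_ring = 33 + 2·10 = 53
Stage 1: 33(ω_s−ω_c) = −53(ω_r−ω_c),  ω_s=0, ω_r=1
Stage 1: 33(0−ω_c) = −53(1−ω_c)  ⇒  86ω_c = 53  ⇒  ω_c = 53/86
  ⇒ ω_c¹/ω_r¹ = 53/86
Stage 2: N_ring = 29 + 2·28 = 85
Stage 2: 29(ω_s−ω_c) = −85(ω_r−ω_c),  ω_r=0, ω_s=1
Stage 2: 29(1−ω_c) = −85(0−ω_c)  ⇒  114ω_c = 29  ⇒  ω_c = 29/114
  ⇒ ω_c²/ω_s² = 29/114
Coupling ω_s² = ω_c¹ ⇒ overall = 53/86 × 29/114 = 1537/9804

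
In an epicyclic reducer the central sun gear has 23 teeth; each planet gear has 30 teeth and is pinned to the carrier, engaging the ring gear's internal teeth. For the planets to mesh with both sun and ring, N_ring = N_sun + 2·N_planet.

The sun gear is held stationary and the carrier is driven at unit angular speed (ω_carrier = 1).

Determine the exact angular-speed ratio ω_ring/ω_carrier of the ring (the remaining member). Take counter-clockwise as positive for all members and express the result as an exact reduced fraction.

N_ring = 23 + 2·30 = 83
23(ω_s−ω_c) = −83(ω_r−ω_c),  ω_s=0, ω_c=1
ω_r = 1 − (23/83)(0−1) = 106/83
ω_r/ω_c = 106/83

106/83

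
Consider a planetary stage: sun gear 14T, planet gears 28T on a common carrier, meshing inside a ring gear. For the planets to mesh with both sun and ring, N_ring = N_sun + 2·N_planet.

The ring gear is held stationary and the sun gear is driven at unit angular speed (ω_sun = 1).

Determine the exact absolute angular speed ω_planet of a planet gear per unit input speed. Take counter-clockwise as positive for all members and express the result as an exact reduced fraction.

N_ring = 14 + 2·28 = 70
14(ω_s−ω_c) = −70(ω_r−ω_c),  ω_r=0, ω_s=1
14(1−ω_c) = −70(0−ω_c)  ⇒  84ω_c = 14  ⇒  ω_c = 1/6
sun–planet: 14·(1−1/6) = −28·(ω_p−ω_c)  ⇒  ω_p−ω_c = −(14/28)·(5/6) = -5/12
ω_p = 1/6 − 5/12 = -1/4

-1/4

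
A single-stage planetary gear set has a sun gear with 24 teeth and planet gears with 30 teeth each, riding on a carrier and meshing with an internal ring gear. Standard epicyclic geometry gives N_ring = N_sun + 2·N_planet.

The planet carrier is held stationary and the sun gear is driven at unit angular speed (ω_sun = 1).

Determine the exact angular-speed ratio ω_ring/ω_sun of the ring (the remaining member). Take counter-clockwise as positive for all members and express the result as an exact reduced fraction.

-2/7

N_ring = 24 + 2·30 = 84
24(ω_s−ω_c) = −84(ω_r−ω_c),  ω_c=0, ω_s=1
ω_r = 0 − (24/84)(1−0) = -2/7
ω_r/ω_s = -2/7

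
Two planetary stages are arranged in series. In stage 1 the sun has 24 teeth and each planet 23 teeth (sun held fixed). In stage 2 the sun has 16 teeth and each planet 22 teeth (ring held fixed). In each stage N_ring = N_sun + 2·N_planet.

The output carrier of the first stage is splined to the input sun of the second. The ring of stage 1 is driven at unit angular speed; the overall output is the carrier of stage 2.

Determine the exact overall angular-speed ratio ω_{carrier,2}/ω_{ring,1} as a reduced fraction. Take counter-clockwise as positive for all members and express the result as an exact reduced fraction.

Stage 1: N_ring = 24 + 2·23 = 70
Stage 1: 24(ω_s−ω_c) = −70(ω_r−ω_c),  ω_s=0, ω_r=1
Stage 1: 24(0−ω_c) = −70(1−ω_c)  ⇒  94ω_c = 70  ⇒  ω_c = 35/47
  ⇒ ω_c¹/ω_r¹ = 35/47
Stage 2: N_ring = 16 + 2·22 = 60
Stage 2: 16(ω_s−ω_c) = −60(ω_r−ω_c),  ω_r=0, ω_s=1
Stage 2: 16(1−ω_c) = −60(0−ω_c)  ⇒  76ω_c = 16  ⇒  ω_c = 4/19
  ⇒ ω_c²/ω_s² = 4/19
Coupling ω_s² = ω_c¹ ⇒ overall = 35/47 × 4/19 = 140/893

140/893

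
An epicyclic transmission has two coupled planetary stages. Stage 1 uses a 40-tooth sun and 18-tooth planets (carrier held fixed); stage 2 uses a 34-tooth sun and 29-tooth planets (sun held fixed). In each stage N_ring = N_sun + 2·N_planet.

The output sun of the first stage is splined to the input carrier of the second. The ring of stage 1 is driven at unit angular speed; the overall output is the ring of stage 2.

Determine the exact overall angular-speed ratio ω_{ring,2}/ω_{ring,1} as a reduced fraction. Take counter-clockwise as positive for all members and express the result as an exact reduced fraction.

Stage 1: N_ring = 40 + 2·18 = 76
Stage 1: 40(ω_s−ω_c) = −76(ω_r−ω_c),  ω_c=0, ω_r=1
Stage 1: ω_s = 0 − (76/40)(1−0) = -19/10
  ⇒ ω_s¹/ω_r¹ = -19/10
Stage 2: N_ring = 34 + 2·29 = 92
Stage 2: 34(ω_s−ω_c) = −92(ω_r−ω_c),  ω_s=0, ω_c=1
Stage 2: ω_r = 1 − (34/92)(0−1) = 63/46
  ⇒ ω_r²/ω_c² = 63/46
Coupling ω_c² = ω_s¹ ⇒ overall = -19/10 × 63/46 = -1197/460

-1197/460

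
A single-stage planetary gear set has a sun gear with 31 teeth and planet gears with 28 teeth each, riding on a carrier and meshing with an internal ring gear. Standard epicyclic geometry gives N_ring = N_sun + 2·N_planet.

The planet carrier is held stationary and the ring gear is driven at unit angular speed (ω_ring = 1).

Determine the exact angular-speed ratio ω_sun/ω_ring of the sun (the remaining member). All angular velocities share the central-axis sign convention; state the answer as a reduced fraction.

-87/31

N_ring = 31 + 2·28 = 87
31(ω_s−ω_c) = −87(ω_r−ω_c),  ω_c=0, ω_r=1
ω_s = 0 − (87/31)(1−0) = -87/31
ω_s/ω_r = -87/31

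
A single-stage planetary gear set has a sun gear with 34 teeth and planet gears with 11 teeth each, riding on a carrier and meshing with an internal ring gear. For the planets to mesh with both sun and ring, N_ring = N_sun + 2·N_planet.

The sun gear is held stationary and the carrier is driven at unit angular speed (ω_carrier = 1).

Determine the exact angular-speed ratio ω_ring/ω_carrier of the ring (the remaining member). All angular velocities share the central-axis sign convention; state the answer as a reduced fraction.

N_ring = 34 + 2·11 = 56
34(ω_s−ω_c) = −56(ω_r−ω_c),  ω_s=0, ω_c=1
ω_r = 1 − (34/56)(0−1) = 45/28
ω_r/ω_c = 45/28

45/28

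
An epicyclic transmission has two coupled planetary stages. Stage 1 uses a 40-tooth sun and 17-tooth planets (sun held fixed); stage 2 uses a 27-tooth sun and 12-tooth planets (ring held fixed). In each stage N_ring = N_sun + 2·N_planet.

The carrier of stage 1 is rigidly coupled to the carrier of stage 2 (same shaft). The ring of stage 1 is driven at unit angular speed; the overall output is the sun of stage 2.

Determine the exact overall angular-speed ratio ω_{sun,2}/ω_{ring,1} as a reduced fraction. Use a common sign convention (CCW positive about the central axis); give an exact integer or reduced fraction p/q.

962/513

Stage 1: N_ring = 40 + 2·17 = 74
Stage 1: 40(ω_s−ω_c) = −74(ω_r−ω_c),  ω_s=0, ω_r=1
Stage 1: 40(0−ω_c) = −74(1−ω_c)  ⇒  114ω_c = 74  ⇒  ω_c = 37/57
  ⇒ ω_c¹/ω_r¹ = 37/57
Stage 2: N_ring = 27 + 2·12 = 51
Stage 2: 27(ω_s−ω_c) = −51(ω_r−ω_c),  ω_r=0, ω_c=1
Stage 2: ω_s = 1 − (51/27)(0−1) = 26/9
  ⇒ ω_s²/ω_c² = 26/9
Coupling ω_c² = ω_c¹ ⇒ overall = 37/57 × 26/9 = 962/513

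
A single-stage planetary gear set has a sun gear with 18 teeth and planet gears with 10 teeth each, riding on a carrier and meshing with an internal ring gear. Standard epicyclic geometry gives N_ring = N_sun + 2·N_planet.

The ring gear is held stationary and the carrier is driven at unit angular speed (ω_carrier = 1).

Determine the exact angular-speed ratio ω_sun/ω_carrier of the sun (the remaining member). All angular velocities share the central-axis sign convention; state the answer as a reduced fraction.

N_ring = 18 + 2·10 = 38
18(ω_s−ω_c) = −38(ω_r−ω_c),  ω_r=0, ω_c=1
ω_s = 1 − (38/18)(0−1) = 28/9
ω_s/ω_c = 28/9

28/9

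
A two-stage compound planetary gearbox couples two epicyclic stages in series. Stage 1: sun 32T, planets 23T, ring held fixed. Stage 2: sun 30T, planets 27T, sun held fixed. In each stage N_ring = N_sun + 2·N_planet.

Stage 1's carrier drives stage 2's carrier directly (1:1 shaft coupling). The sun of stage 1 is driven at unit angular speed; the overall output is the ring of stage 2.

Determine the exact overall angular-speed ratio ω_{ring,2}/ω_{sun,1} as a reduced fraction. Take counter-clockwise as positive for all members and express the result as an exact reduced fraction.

152/385

Stage 1: N_ring = 32 + 2·23 = 78
Stage 1: 32(ω_s−ω_c) = −78(ω_r−ω_c),  ω_r=0, ω_s=1
Stage 1: 32(1−ω_c) = −78(0−ω_c)  ⇒  110ω_c = 32  ⇒  ω_c = 16/55
  ⇒ ω_c¹/ω_s¹ = 16/55
Stage 2: N_ring = 30 + 2·27 = 84
Stage 2: 30(ω_s−ω_c) = −84(ω_r−ω_c),  ω_s=0, ω_c=1
Stage 2: ω_r = 1 − (30/84)(0−1) = 19/14
  ⇒ ω_r²/ω_c² = 19/14
Coupling ω_c² = ω_c¹ ⇒ overall = 16/55 × 19/14 = 152/385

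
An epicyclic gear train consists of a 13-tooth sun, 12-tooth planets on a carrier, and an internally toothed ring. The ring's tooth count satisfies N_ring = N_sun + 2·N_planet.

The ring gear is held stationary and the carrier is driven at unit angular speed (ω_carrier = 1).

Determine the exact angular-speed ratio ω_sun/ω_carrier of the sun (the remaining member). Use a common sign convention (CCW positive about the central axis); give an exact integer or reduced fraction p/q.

50/13

N_ring = 13 + 2·12 = 37
13(ω_s−ω_c) = −37(ω_r−ω_c),  ω_r=0, ω_c=1
ω_s = 1 − (37/13)(0−1) = 50/13
ω_s/ω_c = 50/13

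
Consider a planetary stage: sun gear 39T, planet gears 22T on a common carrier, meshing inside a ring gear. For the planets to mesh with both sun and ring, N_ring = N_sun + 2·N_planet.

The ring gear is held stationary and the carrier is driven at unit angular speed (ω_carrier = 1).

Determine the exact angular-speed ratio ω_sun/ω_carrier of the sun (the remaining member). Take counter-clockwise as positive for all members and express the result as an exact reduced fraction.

122/39

N_ring = 39 + 2·22 = 83
39(ω_s−ω_c) = −83(ω_r−ω_c),  ω_r=0, ω_c=1
ω_s = 1 − (83/39)(0−1) = 122/39
ω_s/ω_c = 122/39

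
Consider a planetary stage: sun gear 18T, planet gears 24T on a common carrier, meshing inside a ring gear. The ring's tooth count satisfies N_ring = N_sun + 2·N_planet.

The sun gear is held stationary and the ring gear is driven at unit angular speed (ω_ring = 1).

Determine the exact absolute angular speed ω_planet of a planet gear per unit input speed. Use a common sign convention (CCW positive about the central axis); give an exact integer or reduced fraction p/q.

11/8

N_ring = 18 + 2·24 = 66
18(ω_s−ω_c) = −66(ω_r−ω_c),  ω_s=0, ω_r=1
18(0−ω_c) = −66(1−ω_c)  ⇒  84ω_c = 66  ⇒  ω_c = 11/14
sun–planet: 18·(0−11/14) = −24·(ω_p−ω_c)  ⇒  ω_p−ω_c = −(18/24)·(-11/14) = 33/56
ω_p = 11/14 + 33/56 = 11/8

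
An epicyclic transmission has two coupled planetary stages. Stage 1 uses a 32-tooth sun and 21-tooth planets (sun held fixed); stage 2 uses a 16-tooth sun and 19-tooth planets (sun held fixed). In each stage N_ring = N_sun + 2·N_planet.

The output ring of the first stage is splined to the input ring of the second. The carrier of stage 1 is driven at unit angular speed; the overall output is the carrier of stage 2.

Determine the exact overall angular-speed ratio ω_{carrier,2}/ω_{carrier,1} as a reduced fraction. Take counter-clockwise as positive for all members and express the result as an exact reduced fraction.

Stage 1: N_ring = 32 + 2·21 = 74
Stage 1: 32(ω_s−ω_c) = −74(ω_r−ω_c),  ω_s=0, ω_c=1
Stage 1: ω_r = 1 − (32/74)(0−1) = 53/37
  ⇒ ω_r¹/ω_c¹ = 53/37
Stage 2: N_ring = 16 + 2·19 = 54
Stage 2: 16(ω_s−ω_c) = −54(ω_r−ω_c),  ω_s=0, ω_r=1
Stage 2: 16(0−ω_c) = −54(1−ω_c)  ⇒  70ω_c = 54  ⇒  ω_c = 27/35
  ⇒ ω_c²/ω_r² = 27/35
Coupling ω_r² = ω_r¹ ⇒ overall = 53/37 × 27/35 = 1431/1295

1431/1295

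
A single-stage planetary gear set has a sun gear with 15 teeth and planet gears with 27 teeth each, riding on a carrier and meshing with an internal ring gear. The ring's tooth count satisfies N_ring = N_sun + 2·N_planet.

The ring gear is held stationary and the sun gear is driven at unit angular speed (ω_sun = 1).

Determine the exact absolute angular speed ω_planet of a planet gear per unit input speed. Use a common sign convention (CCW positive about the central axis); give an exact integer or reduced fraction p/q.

N_ring = 15 + 2·27 = 69
15(ω_s−ω_c) = −69(ω_r−ω_c),  ω_r=0, ω_s=1
15(1−ω_c) = −69(0−ω_c)  ⇒  84ω_c = 15  ⇒  ω_c = 5/28
sun–planet: 15·(1−5/28) = −27·(ω_p−ω_c)  ⇒  ω_p−ω_c = −(15/27)·(23/28) = -115/252
ω_p = 5/28 − 115/252 = -5/18

-5/18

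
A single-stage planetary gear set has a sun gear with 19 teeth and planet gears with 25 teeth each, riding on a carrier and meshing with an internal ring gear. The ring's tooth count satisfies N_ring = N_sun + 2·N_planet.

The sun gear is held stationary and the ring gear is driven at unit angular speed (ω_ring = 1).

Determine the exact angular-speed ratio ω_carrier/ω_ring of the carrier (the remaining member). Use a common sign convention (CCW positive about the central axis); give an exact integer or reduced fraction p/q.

N_ring = 19 + 2·25 = 69
19(ω_s−ω_c) = −69(ω_r−ω_c),  ω_s=0, ω_r=1
19(0−ω_c) = −69(1−ω_c)  ⇒  88ω_c = 69  ⇒  ω_c = 69/88
ω_c/ω_r = 69/88

69/88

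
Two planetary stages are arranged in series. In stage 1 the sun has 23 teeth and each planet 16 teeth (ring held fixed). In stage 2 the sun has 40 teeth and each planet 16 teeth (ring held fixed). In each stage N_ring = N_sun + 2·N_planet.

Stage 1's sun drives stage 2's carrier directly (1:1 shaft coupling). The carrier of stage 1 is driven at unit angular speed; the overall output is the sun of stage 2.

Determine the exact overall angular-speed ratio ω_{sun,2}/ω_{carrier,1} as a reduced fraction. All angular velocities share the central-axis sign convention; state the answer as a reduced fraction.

Stage 1: N_ring = 23 + 2·16 = 55
Stage 1: 23(ω_s−ω_c) = −55(ω_r−ω_c),  ω_r=0, ω_c=1
Stage 1: ω_s = 1 − (55/23)(0−1) = 78/23
  ⇒ ω_s¹/ω_c¹ = 78/23
Stage 2: N_ring = 40 + 2·16 = 72
Stage 2: 40(ω_s−ω_c) = −72(ω_r−ω_c),  ω_r=0, ω_c=1
Stage 2: ω_s = 1 − (72/40)(0−1) = 14/5
  ⇒ ω_s²/ω_c² = 14/5
Coupling ω_c² = ω_s¹ ⇒ overall = 78/23 × 14/5 = 1092/115

1092/115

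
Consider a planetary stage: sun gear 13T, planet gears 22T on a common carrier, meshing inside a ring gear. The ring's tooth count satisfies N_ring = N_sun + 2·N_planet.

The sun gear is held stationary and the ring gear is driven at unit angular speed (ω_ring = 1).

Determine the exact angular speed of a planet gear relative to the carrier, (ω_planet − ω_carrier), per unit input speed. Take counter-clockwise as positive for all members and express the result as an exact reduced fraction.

N_ring = 13 + 2·22 = 57
13(ω_s−ω_c) = −57(ω_r−ω_c),  ω_s=0, ω_r=1
13(0−ω_c) = −57(1−ω_c)  ⇒  70ω_c = 57  ⇒  ω_c = 57/70
sun–planet: 13·(0−57/70) = −22·(ω_p−ω_c)  ⇒  ω_p−ω_c = −(13/22)·(-57/70) = 741/1540

741/1540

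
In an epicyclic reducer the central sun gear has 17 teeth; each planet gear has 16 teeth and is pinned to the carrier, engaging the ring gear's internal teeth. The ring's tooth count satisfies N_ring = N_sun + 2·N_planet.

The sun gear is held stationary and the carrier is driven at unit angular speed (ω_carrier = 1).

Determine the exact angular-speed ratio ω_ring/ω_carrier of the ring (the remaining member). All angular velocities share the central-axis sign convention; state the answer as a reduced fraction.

66/49

N_ring = 17 + 2·16 = 49
17(ω_s−ω_c) = −49(ω_r−ω_c),  ω_s=0, ω_c=1
ω_r = 1 − (17/49)(0−1) = 66/49
ω_r/ω_c = 66/49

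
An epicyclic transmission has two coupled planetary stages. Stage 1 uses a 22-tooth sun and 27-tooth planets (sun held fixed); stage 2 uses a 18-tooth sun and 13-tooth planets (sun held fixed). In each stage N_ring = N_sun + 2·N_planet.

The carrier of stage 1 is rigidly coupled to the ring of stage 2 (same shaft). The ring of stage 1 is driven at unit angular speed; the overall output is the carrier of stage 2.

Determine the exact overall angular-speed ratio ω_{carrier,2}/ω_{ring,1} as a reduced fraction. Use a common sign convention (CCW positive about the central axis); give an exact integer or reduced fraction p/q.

836/1519

Stage 1: N_ring = 22 + 2·27 = 76
Stage 1: 22(ω_s−ω_c) = −76(ω_r−ω_c),  ω_s=0, ω_r=1
Stage 1: 22(0−ω_c) = −76(1−ω_c)  ⇒  98ω_c = 76  ⇒  ω_c = 38/49
  ⇒ ω_c¹/ω_r¹ = 38/49
Stage 2: N_ring = 18 + 2·13 = 44
Stage 2: 18(ω_s−ω_c) = −44(ω_r−ω_c),  ω_s=0, ω_r=1
Stage 2: 18(0−ω_c) = −44(1−ω_c)  ⇒  62ω_c = 44  ⇒  ω_c = 22/31
  ⇒ ω_c²/ω_r² = 22/31
Coupling ω_r² = ω_c¹ ⇒ overall = 38/49 × 22/31 = 836/1519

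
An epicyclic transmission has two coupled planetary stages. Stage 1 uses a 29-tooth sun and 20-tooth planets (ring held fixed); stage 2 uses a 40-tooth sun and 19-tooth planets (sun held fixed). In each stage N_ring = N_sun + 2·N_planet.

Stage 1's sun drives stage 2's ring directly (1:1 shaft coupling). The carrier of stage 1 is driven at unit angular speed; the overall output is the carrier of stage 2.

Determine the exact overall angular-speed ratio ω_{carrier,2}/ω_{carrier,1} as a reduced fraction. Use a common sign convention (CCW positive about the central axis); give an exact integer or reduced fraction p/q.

Stage 1: N_ring = 29 + 2·20 = 69
Stage 1: 29(ω_s−ω_c) = −69(ω_r−ω_c),  ω_r=0, ω_c=1
Stage 1: ω_s = 1 − (69/29)(0−1) = 98/29
  ⇒ ω_s¹/ω_c¹ = 98/29
Stage 2: N_ring = 40 + 2·19 = 78
Stage 2: 40(ω_s−ω_c) = −78(ω_r−ω_c),  ω_s=0, ω_r=1
Stage 2: 40(0−ω_c) = −78(1−ω_c)  ⇒  118ω_c = 78  ⇒  ω_c = 39/59
  ⇒ ω_c²/ω_r² = 39/59
Coupling ω_r² = ω_s¹ ⇒ overall = 98/29 × 39/59 = 3822/1711

3822/1711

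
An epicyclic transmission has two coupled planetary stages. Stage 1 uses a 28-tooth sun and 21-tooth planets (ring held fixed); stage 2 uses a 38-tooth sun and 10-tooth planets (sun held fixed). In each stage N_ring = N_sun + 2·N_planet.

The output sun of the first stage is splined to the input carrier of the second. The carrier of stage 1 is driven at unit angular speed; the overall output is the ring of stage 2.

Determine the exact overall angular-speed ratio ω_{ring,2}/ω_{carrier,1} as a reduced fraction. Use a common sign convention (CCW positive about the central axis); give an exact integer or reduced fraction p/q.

Stage 1: N_ring = 28 + 2·21 = 70
Stage 1: 28(ω_s−ω_c) = −70(ω_r−ω_c),  ω_r=0, ω_c=1
Stage 1: ω_s = 1 − (70/28)(0−1) = 7/2
  ⇒ ω_s¹/ω_c¹ = 7/2
Stage 2: N_ring = 38 + 2·10 = 58
Stage 2: 38(ω_s−ω_c) = −58(ω_r−ω_c),  ω_s=0, ω_c=1
Stage 2: ω_r = 1 − (38/58)(0−1) = 48/29
  ⇒ ω_r²/ω_c² = 48/29
Coupling ω_c² = ω_s¹ ⇒ overall = 7/2 × 48/29 = 168/29

168/29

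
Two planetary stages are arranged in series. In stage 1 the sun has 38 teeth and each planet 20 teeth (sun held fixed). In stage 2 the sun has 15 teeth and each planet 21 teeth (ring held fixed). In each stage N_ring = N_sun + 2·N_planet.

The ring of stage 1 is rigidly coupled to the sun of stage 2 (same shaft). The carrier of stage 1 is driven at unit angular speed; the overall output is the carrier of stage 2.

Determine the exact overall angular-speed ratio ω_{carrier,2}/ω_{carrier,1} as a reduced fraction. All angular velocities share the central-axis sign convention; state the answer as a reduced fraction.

Stage 1: N_ring = 38 + 2·20 = 78
Stage 1: 38(ω_s−ω_c) = −78(ω_r−ω_c),  ω_s=0, ω_c=1
Stage 1: ω_r = 1 − (38/78)(0−1) = 58/39
  ⇒ ω_r¹/ω_c¹ = 58/39
Stage 2: N_ring = 15 + 2·21 = 57
Stage 2: 15(ω_s−ω_c) = −57(ω_r−ω_c),  ω_r=0, ω_s=1
Stage 2: 15(1−ω_c) = −57(0−ω_c)  ⇒  72ω_c = 15  ⇒  ω_c = 5/24
  ⇒ ω_c²/ω_s² = 5/24
Coupling ω_s² = ω_r¹ ⇒ overall = 58/39 × 5/24 = 145/468

145/468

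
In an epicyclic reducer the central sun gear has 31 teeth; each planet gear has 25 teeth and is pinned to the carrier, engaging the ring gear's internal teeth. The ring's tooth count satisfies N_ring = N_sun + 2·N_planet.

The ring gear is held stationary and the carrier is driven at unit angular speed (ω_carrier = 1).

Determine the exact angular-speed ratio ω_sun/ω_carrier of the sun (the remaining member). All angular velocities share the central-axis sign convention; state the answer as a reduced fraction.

112/31

N_ring = 31 + 2·25 = 81
31(ω_s−ω_c) = −81(ω_r−ω_c),  ω_r=0, ω_c=1
ω_s = 1 − (81/31)(0−1) = 112/31
ω_s/ω_c = 112/31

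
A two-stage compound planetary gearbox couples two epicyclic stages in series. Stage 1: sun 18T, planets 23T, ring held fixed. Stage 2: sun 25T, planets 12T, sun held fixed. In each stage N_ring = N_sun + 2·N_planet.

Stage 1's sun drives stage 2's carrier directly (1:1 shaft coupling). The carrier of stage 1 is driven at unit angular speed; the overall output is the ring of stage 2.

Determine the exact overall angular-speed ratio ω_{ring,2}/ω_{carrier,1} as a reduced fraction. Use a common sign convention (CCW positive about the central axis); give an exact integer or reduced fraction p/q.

Stage 1: N_ring = 18 + 2·23 = 64
Stage 1: 18(ω_s−ω_c) = −64(ω_r−ω_c),  ω_r=0, ω_c=1
Stage 1: ω_s = 1 − (64/18)(0−1) = 41/9
  ⇒ ω_s¹/ω_c¹ = 41/9
Stage 2: N_ring = 25 + 2·12 = 49
Stage 2: 25(ω_s−ω_c) = −49(ω_r−ω_c),  ω_s=0, ω_c=1
Stage 2: ω_r = 1 − (25/49)(0−1) = 74/49
  ⇒ ω_r²/ω_c² = 74/49
Coupling ω_c² = ω_s¹ ⇒ overall = 41/9 × 74/49 = 3034/441

3034/441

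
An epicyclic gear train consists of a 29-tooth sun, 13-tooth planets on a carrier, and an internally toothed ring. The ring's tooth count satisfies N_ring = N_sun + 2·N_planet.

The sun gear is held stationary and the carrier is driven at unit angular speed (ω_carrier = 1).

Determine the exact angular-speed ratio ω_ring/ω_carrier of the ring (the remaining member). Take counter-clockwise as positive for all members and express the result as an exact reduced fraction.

84/55

N_ring = 29 + 2·13 = 55
29(ω_s−ω_c) = −55(ω_r−ω_c),  ω_s=0, ω_c=1
ω_r = 1 − (29/55)(0−1) = 84/55
ω_r/ω_c = 84/55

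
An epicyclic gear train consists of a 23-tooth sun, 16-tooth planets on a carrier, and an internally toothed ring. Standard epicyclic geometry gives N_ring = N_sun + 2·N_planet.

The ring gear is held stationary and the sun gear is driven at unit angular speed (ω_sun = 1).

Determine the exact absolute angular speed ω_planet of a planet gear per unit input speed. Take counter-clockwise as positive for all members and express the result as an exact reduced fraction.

-23/32

N_ring = 23 + 2·16 = 55
23(ω_s−ω_c) = −55(ω_r−ω_c),  ω_r=0, ω_s=1
23(1−ω_c) = −55(0−ω_c)  ⇒  78ω_c = 23  ⇒  ω_c = 23/78
sun–planet: 23·(1−23/78) = −16·(ω_p−ω_c)  ⇒  ω_p−ω_c = −(23/16)·(55/78) = -1265/1248
ω_p = 23/78 − 1265/1248 = -23/32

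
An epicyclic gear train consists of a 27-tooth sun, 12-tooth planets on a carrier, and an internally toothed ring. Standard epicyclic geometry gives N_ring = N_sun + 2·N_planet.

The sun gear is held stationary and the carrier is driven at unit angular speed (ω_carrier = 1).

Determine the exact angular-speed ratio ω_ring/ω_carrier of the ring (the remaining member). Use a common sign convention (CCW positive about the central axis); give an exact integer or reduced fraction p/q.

26/17

N_ring = 27 + 2·12 = 51
27(ω_s−ω_c) = −51(ω_r−ω_c),  ω_s=0, ω_c=1
ω_r = 1 − (27/51)(0−1) = 26/17
ω_r/ω_c = 26/17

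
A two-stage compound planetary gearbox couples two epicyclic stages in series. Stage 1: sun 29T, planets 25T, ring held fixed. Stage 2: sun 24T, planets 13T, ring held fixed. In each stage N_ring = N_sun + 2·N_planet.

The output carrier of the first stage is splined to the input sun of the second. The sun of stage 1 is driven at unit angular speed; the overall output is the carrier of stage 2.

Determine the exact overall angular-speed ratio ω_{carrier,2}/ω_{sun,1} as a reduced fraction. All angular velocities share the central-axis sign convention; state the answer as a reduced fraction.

Stage 1: N_ring = 29 + 2·25 = 79
Stage 1: 29(ω_s−ω_c) = −79(ω_r−ω_c),  ω_r=0, ω_s=1
Stage 1: 29(1−ω_c) = −79(0−ω_c)  ⇒  108ω_c = 29  ⇒  ω_c = 29/108
  ⇒ ω_c¹/ω_s¹ = 29/108
Stage 2: N_ring = 24 + 2·13 = 50
Stage 2: 24(ω_s−ω_c) = −50(ω_r−ω_c),  ω_r=0, ω_s=1
Stage 2: 24(1−ω_c) = −50(0−ω_c)  ⇒  74ω_c = 24  ⇒  ω_c = 12/37
  ⇒ ω_c²/ω_s² = 12/37
Coupling ω_s² = ω_c¹ ⇒ overall = 29/108 × 12/37 = 29/333

29/333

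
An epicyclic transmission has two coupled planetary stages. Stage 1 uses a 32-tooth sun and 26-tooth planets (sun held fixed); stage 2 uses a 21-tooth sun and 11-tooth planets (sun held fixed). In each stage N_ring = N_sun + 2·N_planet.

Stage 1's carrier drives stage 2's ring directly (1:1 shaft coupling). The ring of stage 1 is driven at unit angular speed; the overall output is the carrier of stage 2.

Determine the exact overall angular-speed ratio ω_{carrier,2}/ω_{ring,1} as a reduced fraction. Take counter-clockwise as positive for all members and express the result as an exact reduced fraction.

Stage 1: N_ring = 32 + 2·26 = 84
Stage 1: 32(ω_s−ω_c) = −84(ω_r−ω_c),  ω_s=0, ω_r=1
Stage 1: 32(0−ω_c) = −84(1−ω_c)  ⇒  116ω_c = 84  ⇒  ω_c = 21/29
  ⇒ ω_c¹/ω_r¹ = 21/29
Stage 2: N_ring = 21 + 2·11 = 43
Stage 2: 21(ω_s−ω_c) = −43(ω_r−ω_c),  ω_s=0, ω_r=1
Stage 2: 21(0−ω_c) = −43(1−ω_c)  ⇒  64ω_c = 43  ⇒  ω_c = 43/64
  ⇒ ω_c²/ω_r² = 43/64
Coupling ω_r² = ω_c¹ ⇒ overall = 21/29 × 43/64 = 903/1856

903/1856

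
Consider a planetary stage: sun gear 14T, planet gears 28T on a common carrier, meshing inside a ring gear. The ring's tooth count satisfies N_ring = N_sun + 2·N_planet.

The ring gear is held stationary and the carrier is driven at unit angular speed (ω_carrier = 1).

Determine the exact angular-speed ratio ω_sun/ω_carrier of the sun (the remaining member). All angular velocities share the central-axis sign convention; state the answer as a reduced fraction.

N_ring = 14 + 2·28 = 70
14(ω_s−ω_c) = −70(ω_r−ω_c),  ω_r=0, ω_c=1
ω_s = 1 − (70/14)(0−1) = 6
ω_s/ω_c = 6

6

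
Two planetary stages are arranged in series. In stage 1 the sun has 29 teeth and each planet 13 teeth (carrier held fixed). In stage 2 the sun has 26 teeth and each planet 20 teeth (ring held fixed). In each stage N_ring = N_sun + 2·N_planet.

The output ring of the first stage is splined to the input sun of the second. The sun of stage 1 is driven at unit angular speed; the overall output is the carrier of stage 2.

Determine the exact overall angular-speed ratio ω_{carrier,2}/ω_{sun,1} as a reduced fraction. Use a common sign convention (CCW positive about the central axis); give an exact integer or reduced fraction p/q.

-377/2530

Stage 1: N_ring = 29 + 2·13 = 55
Stage 1: 29(ω_s−ω_c) = −55(ω_r−ω_c),  ω_c=0, ω_s=1
Stage 1: ω_r = 0 − (29/55)(1−0) = -29/55
  ⇒ ω_r¹/ω_s¹ = -29/55
Stage 2: N_ring = 26 + 2·20 = 66
Stage 2: 26(ω_s−ω_c) = −66(ω_r−ω_c),  ω_r=0, ω_s=1
Stage 2: 26(1−ω_c) = −66(0−ω_c)  ⇒  92ω_c = 26  ⇒  ω_c = 13/46
  ⇒ ω_c²/ω_s² = 13/46
Coupling ω_s² = ω_r¹ ⇒ overall = -29/55 × 13/46 = -377/2530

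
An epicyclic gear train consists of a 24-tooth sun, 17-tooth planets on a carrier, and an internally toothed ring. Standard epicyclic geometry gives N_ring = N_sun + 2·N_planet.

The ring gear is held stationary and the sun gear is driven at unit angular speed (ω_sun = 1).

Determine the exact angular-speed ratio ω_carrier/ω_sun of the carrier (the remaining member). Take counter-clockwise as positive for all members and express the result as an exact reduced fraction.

12/41

N_ring = 24 + 2·17 = 58
24(ω_s−ω_c) = −58(ω_r−ω_c),  ω_r=0, ω_s=1
24(1−ω_c) = −58(0−ω_c)  ⇒  82ω_c = 24  ⇒  ω_c = 12/41
ω_c/ω_s = 12/41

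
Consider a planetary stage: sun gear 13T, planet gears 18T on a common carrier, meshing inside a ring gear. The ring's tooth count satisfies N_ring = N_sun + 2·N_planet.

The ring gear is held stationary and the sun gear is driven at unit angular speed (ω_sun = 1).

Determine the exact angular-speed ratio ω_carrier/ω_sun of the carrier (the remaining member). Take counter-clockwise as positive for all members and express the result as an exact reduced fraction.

N_ring = 13 + 2·18 = 49
13(ω_s−ω_c) = −49(ω_r−ω_c),  ω_r=0, ω_s=1
13(1−ω_c) = −49(0−ω_c)  ⇒  62ω_c = 13  ⇒  ω_c = 13/62
ω_c/ω_s = 13/62

13/62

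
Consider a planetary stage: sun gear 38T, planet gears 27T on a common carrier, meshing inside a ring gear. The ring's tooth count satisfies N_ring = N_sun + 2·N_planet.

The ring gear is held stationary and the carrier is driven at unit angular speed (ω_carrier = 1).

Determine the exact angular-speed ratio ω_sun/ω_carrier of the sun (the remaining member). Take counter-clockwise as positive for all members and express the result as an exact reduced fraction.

N_ring = 38 + 2·27 = 92
38(ω_s−ω_c) = −92(ω_r−ω_c),  ω_r=0, ω_c=1
ω_s = 1 − (92/38)(0−1) = 65/19
ω_s/ω_c = 65/19

65/19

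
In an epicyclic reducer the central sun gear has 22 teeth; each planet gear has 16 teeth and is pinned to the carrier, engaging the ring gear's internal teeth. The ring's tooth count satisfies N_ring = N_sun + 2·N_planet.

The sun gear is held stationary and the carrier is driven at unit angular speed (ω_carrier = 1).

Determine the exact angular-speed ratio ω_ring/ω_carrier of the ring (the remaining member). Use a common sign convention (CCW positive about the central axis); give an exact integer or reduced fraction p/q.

N_ring = 22 + 2·16 = 54
22(ω_s−ω_c) = −54(ω_r−ω_c),  ω_s=0, ω_c=1
ω_r = 1 − (22/54)(0−1) = 38/27
ω_r/ω_c = 38/27

38/27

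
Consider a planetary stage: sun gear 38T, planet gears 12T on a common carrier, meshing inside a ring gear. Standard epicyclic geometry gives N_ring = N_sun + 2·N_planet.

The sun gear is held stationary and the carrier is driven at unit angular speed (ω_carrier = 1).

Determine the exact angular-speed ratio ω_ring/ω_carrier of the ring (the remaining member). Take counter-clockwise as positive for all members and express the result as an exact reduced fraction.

50/31

N_ring = 38 + 2·12 = 62
38(ω_s−ω_c) = −62(ω_r−ω_c),  ω_s=0, ω_c=1
ω_r = 1 − (38/62)(0−1) = 50/31
ω_r/ω_c = 50/31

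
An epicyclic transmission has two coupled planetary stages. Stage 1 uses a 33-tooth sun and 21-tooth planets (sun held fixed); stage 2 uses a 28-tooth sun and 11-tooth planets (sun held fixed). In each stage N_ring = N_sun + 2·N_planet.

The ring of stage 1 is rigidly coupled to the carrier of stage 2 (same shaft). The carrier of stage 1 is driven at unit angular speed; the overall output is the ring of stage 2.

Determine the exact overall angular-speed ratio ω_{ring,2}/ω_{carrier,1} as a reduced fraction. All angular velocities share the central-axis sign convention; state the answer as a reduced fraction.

Stage 1: N_ring = 33 + 2·21 = 75
Stage 1: 33(ω_s−ω_c) = −75(ω_r−ω_c),  ω_s=0, ω_c=1
Stage 1: ω_r = 1 − (33/75)(0−1) = 36/25
  ⇒ ω_r¹/ω_c¹ = 36/25
Stage 2: N_ring = 28 + 2·11 = 50
Stage 2: 28(ω_s−ω_c) = −50(ω_r−ω_c),  ω_s=0, ω_c=1
Stage 2: ω_r = 1 − (28/50)(0−1) = 39/25
  ⇒ ω_r²/ω_c² = 39/25
Coupling ω_c² = ω_r¹ ⇒ overall = 36/25 × 39/25 = 1404/625

1404/625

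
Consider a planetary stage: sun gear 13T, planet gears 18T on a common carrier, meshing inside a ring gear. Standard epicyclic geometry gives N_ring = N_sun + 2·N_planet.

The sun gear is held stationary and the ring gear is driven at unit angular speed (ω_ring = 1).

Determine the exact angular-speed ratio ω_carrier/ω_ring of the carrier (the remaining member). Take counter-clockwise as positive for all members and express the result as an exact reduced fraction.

N_ring = 13 + 2·18 = 49
13(ω_s−ω_c) = −49(ω_r−ω_c),  ω_s=0, ω_r=1
13(0−ω_c) = −49(1−ω_c)  ⇒  62ω_c = 49  ⇒  ω_c = 49/62
ω_c/ω_r = 49/62

49/62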